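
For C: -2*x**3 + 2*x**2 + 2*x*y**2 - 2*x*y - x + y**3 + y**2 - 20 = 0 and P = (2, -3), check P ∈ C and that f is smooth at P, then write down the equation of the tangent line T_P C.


Tangent line at P: 7*x - 7*y - 35 = 0.

Step 1: f(2, -3) = 0, so P lies on C.
Step 2: partial derivatives
  f_x(x, y) = -6*x**2 + 4*x + 2*y**2 - 2*y - 1, f_y(x, y) = 4*x*y - 2*x + 3*y**2 + 2*y.
  f_x(P) = 7, f_y(P) = -7 (gradient nonzero, so P is smooth).
Step 3: tangent line at P: 7·(x − 2) + -7·(y − -3) = 0.
Expanding: 7*x - 7*y - 35 = 0.


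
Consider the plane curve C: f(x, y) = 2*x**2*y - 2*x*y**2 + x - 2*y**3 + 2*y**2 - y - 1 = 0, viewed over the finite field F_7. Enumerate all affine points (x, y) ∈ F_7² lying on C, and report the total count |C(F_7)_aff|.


Affine F_7-points: {(1, 0), (1, 2), (1, 5), (5, 4), (6, 2), (6, 5)}; count = 6.

For each of the 49 pairs (x, y) ∈ F_7², evaluate f(x, y) mod 7. Record the zeros.
  x = 0: [0↦6, 1↦5, 2↦3, 3↦2, 4↦4, 5↦4, 6↦4]  zeros at y ∈ ∅
  x = 1: [0↦0, 1↦6, 2↦0, 3↦5, 4↦2, 5↦0, 6↦1]  zeros at y ∈ {0, 2, 5}
  x = 2: [0↦1, 1↦4, 2↦5, 3↦6, 4↦2, 5↦2, 6↦1]  zeros at y ∈ ∅
  x = 3: [0↦2, 1↦6, 2↦4, 3↦5, 4↦4, 5↦3, 6↦4]  zeros at y ∈ ∅
  x = 4: [0↦3, 1↦5, 2↦4, 3↦2, 4↦1, 5↦3, 6↦3]  zeros at y ∈ ∅
  x = 5: [0↦4, 1↦1, 2↦5, 3↦4, 4↦0, 5↦2, 6↦5]  zeros at y ∈ {4}
  x = 6: [0↦5, 1↦1, 2↦0, 3↦4, 4↦1, 5↦0, 6↦3]  zeros at y ∈ {2, 5}
Collecting zeros: affine points = {(1, 0), (1, 2), (1, 5), (5, 4), (6, 2), (6, 5)}.
Total count |C(F_7)_aff| = 6.


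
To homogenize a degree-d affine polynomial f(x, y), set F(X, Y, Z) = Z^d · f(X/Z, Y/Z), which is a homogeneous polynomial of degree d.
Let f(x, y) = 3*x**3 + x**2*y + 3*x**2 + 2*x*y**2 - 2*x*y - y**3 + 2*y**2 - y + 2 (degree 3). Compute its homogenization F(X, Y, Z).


F(X, Y, Z) = 3*X**3 + X**2*Y + 3*X**2*Z + 2*X*Y**2 - 2*X*Y*Z - Y**3 + 2*Y**2*Z - Y*Z**2 + 2*Z**3

deg(f) = 3.
Substitute x = X/Z, y = Y/Z into f, then multiply by Z^3.
  monomial 3·x^3·y^0 ↦ 3·X^3·Y^0·Z^0.
  monomial 1·x^2·y^1 ↦ 1·X^2·Y^1·Z^0.
  monomial 3·x^2·y^0 ↦ 3·X^2·Y^0·Z^1.
  monomial 2·x^1·y^2 ↦ 2·X^1·Y^2·Z^0.
  monomial -2·x^1·y^1 ↦ -2·X^1·Y^1·Z^1.
  monomial -1·x^0·y^3 ↦ -1·X^0·Y^3·Z^0.
  monomial 2·x^0·y^2 ↦ 2·X^0·Y^2·Z^1.
  monomial -1·x^0·y^1 ↦ -1·X^0·Y^1·Z^2.
  monomial 2·x^0·y^0 ↦ 2·X^0·Y^0·Z^3.
Collecting: F(X, Y, Z) = 3*X**3 + X**2*Y + 3*X**2*Z + 2*X*Y**2 - 2*X*Y*Z - Y**3 + 2*Y**2*Z - Y*Z**2 + 2*Z**3.


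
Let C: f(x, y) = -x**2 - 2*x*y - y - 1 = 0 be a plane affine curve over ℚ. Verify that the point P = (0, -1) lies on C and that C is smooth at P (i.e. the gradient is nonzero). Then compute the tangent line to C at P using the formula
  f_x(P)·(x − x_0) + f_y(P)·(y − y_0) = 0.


Tangent line at P: 2*x - y - 1 = 0.

Step 1: f(0, -1) = 0, so P lies on C.
Step 2: partial derivatives
  f_x(x, y) = -2*x - 2*y, f_y(x, y) = -2*x - 1.
  f_x(P) = 2, f_y(P) = -1 (gradient nonzero, so P is smooth).
Step 3: tangent line at P: 2·(x − 0) + -1·(y − -1) = 0.
Expanding: 2*x - y - 1 = 0.


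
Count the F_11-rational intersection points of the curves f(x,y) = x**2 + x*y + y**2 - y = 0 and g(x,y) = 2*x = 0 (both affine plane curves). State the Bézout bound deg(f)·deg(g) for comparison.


Common zeros: {(0, 0), (0, 1)}; count = 2; Bézout bound = 2.

deg(f) = 2, deg(g) = 1, so Bézout bound = 2.
Scan x ∈ F_11. For each x, list the y ∈ F_11 with f(x, y) ≡ 0 and those with g(x, y) ≡ 0 (mod 11); the common zeros in that column are the intersection.
  x = 0: f ≡ 0 at y ∈ {0, 1}; g ≡ 0 at y ∈ {0, 1, 2, 3, 4, 5, 6, 7, 8, 9, 10}; common: {0, 1}.
  x = 1: f ≡ 0 at y ∈ ∅; g ≡ 0 at y ∈ ∅; common: ∅.
  x = 2: f ≡ 0 at y ∈ ∅; g ≡ 0 at y ∈ ∅; common: ∅.
  x = 3: f ≡ 0 at y ∈ {4, 5}; g ≡ 0 at y ∈ ∅; common: ∅.
  x = 4: f ≡ 0 at y ∈ {4}; g ≡ 0 at y ∈ ∅; common: ∅.
  x = 5: f ≡ 0 at y ∈ {8, 10}; g ≡ 0 at y ∈ ∅; common: ∅.
  x = 6: f ≡ 0 at y ∈ ∅; g ≡ 0 at y ∈ ∅; common: ∅.
  x = 7: f ≡ 0 at y ∈ {6, 10}; g ≡ 0 at y ∈ ∅; common: ∅.
  x = 8: f ≡ 0 at y ∈ ∅; g ≡ 0 at y ∈ ∅; common: ∅.
  x = 9: f ≡ 0 at y ∈ {6, 8}; g ≡ 0 at y ∈ ∅; common: ∅.
  x = 10: f ≡ 0 at y ∈ {1}; g ≡ 0 at y ∈ ∅; common: ∅.
Collecting: common zeros = {(0, 0), (0, 1)}, so the count is 2.
Comparison with the Bézout bound: 2 ≤ 2 = deg(f)·deg(g), as expected for curves with no common component (the bound is attained).


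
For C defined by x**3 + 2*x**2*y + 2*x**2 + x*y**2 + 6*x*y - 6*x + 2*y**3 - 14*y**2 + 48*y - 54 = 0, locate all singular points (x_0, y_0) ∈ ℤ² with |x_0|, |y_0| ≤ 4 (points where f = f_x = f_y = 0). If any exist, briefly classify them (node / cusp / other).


Singular points: {(-3, 3)}; classification: node.

Compute partial derivatives:
  f_x = 3*x**2 + 4*x*y + 4*x + y**2 + 6*y - 6.
  f_y = 2*x**2 + 2*x*y + 6*x + 6*y**2 - 28*y + 48.
Scan x_0 ∈ {−4, ..., 4}. For each x_0, f_y(x_0, y) is a polynomial in y; find its integer roots y ∈ {−4, ..., 4}, then test f_x and f at those candidates.
  x = -4: f_y(-4, y) = 6*y**2 - 36*y + 56; no integer root y with |y| ≤ 4.
  x = -3: f_y(-3, y) = 6*y**2 - 34*y + 48; vanishes at y ∈ {3}. (-3, 3): f_x = 0, f = 0 — SINGULAR.
  x = -2: f_y(-2, y) = 6*y**2 - 32*y + 44; no integer root y with |y| ≤ 4.
  x = -1: f_y(-1, y) = 6*y**2 - 30*y + 44; no integer root y with |y| ≤ 4.
  x = 0: f_y(0, y) = 6*y**2 - 28*y + 48; no integer root y with |y| ≤ 4.
  x = 1: f_y(1, y) = 6*y**2 - 26*y + 56; no integer root y with |y| ≤ 4.
  x = 2: f_y(2, y) = 6*y**2 - 24*y + 68; no integer root y with |y| ≤ 4.
  x = 3: f_y(3, y) = 6*y**2 - 22*y + 84; no integer root y with |y| ≤ 4.
  x = 4: f_y(4, y) = 6*y**2 - 20*y + 104; no integer root y with |y| ≤ 4.
Only singular point on the grid: (-3, 3).
Classify: substitute x = -3 + u, y = 3 + v and expand: f = u**3 + 2*u**2*v - u**2 + u*v**2 + 2*v**3 + v**2.
No constant or linear terms (consistent with a singular point). Quadratic part: -u**2 + v**2. Cubic part: u**3 + 2*u**2*v + u*v**2 + 2*v**3.
The quadratic part v**2 - u**2 = (v − u)(v + u) splits into two distinct linear factors, so there are two distinct tangent lines y − 3 = ±(x − -3) — this is a node (ordinary double point).
Classification: node.


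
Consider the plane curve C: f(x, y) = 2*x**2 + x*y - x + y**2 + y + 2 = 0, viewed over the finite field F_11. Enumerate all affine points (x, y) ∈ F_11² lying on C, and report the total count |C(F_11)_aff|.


Affine F_11-points: {(0, 4), (0, 6), (1, 2), (1, 7), (3, 1), (3, 6), (4, 2), (4, 4), (7, 7), (8, 1)}; count = 10.

For each of the 121 pairs (x, y) ∈ F_11², evaluate f(x, y) mod 11. Record the zeros.
  x = 0: [0↦2, 1↦4, 2↦8, 3↦3, 4↦0, 5↦10, 6↦0, 7↦3, 8↦8, 9↦4, 10↦2]  zeros at y ∈ {4, 6}
  x = 1: [0↦3, 1↦6, 2↦0, 3↦7, 4↦5, 5↦5, 6↦7, 7↦0, 8↦6, 9↦3, 10↦2]  zeros at y ∈ {2, 7}
  x = 2: [0↦8, 1↦1, 2↦7, 3↦4, 4↦3, 5↦4, 6↦7, 7↦1, 8↦8, 9↦6, 10↦6]  zeros at y ∈ ∅
  x = 3: [0↦6, 1↦0, 2↦7, 3↦5, 4↦5, 5↦7, 6↦0, 7↦6, 8↦3, 9↦2, 10↦3]  zeros at y ∈ {1, 6}
  x = 4: [0↦8, 1↦3, 2↦0, 3↦10, 4↦0, 5↦3, 6↦8, 7↦4, 8↦2, 9↦2, 10↦4]  zeros at y ∈ {2, 4}
  x = 5: [0↦3, 1↦10, 2↦8, 3↦8, 4↦10, 5↦3, 6↦9, 7↦6, 8↦5, 9↦6, 10↦9]  zeros at y ∈ ∅
  x = 6: [0↦2, 1↦10, 2↦9, 3↦10, 4↦2, 5↦7, 6↦3, 7↦1, 8↦1, 9↦3, 10↦7]  zeros at y ∈ ∅
  x = 7: [0↦5, 1↦3, 2↦3, 3↦5, 4↦9, 5↦4, 6↦1, 7↦0, 8↦1, 9↦4, 10↦9]  zeros at y ∈ {7}
  x = 8: [0↦1, 1↦0, 2↦1, 3↦4, 4↦9, 5↦5, 6↦3, 7↦3, 8↦5, 9↦9, 10↦4]  zeros at y ∈ {1}
  x = 9: [0↦1, 1↦1, 2↦3, 3↦7, 4↦2, 5↦10, 6↦9, 7↦10, 8↦2, 9↦7, 10↦3]  zeros at y ∈ ∅
  x = 10: [0↦5, 1↦6, 2↦9, 3↦3, 4↦10, 5↦8, 6↦8, 7↦10, 8↦3, 9↦9, 10↦6]  zeros at y ∈ ∅
Collecting zeros: affine points = {(0, 4), (0, 6), (1, 2), (1, 7), (3, 1), (3, 6), (4, 2), (4, 4), (7, 7), (8, 1)}.
Total count |C(F_11)_aff| = 10.


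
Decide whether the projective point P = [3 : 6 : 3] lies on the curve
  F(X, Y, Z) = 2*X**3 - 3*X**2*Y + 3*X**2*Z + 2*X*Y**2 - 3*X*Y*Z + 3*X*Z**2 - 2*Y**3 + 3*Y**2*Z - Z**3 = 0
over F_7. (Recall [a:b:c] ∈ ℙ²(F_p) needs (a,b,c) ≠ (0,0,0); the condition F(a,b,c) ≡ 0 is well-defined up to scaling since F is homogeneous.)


F(3,6,3) ≡ 1 (mod 7); P is NOT on the curve.

Evaluate F(3, 6, 3) term-by-term (mod 7).
  2*X**3 ↦ 2·27·1·1 = 54
  -3*X**2*Y ↦ -3·9·6·1 = -162
  3*X**2*Z ↦ 3·9·1·3 = 81
  2*X*Y**2 ↦ 2·3·36·1 = 216
  -3*X*Y*Z ↦ -3·3·6·3 = -162
  3*X*Z**2 ↦ 3·3·1·9 = 81
  -2*Y**3 ↦ -2·1·216·1 = -432
  3*Y**2*Z ↦ 3·1·36·3 = 324
  -Z**3 ↦ -1·1·1·27 = -27
Sum: F(3, 6, 3) = (54) + (-162) + (81) + (216) + (-162) + (81) + (-432) + (324) + (-27) = -27.
Reducing mod 7: -27 ≡ 1 (mod 7).
Since F(a, b, c) ≡ 1 ≠ 0 (mod 7), P does NOT lie on the curve.


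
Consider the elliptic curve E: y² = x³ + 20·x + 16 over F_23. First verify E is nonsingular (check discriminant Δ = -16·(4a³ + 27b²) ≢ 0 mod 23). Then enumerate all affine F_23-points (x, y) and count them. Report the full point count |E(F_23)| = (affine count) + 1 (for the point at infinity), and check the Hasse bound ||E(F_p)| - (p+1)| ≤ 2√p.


Affine points = {(0, 4), (0, 19), (2, 8), (2, 15), (7, 4), (7, 19), (11, 7), (11, 16), (12, 11), (12, 12), (13, 9), (13, 14), (14, 2), (14, 21), (16, 4), (16, 19), (17, 5), (17, 18), (22, 8), (22, 15)}; affine count = 20; |E(F_23)| = 21.

Discriminant check: Δ ∝ 4a³ + 27b² = 4·20³ + 27·16² = 4·8000 + 27·256 ≡ 19 (mod 23). Nonzero ⇒ E is nonsingular.
For each x ∈ F_23, compute rhs = x³ + 20·x + 16 mod 23, then count y ∈ F_23 with y² ≡ rhs.
  x = 0: rhs = 16, matching y values: 4, 19 (2 points).
  x = 1: rhs = 14, matching y values: none (0 points).
  x = 2: rhs = 18, matching y values: 8, 15 (2 points).
  x = 3: rhs = 11, matching y values: none (0 points).
  x = 4: rhs = 22, matching y values: none (0 points).
  x = 5: rhs = 11, matching y values: none (0 points).
  x = 6: rhs = 7, matching y values: none (0 points).
  x = 7: rhs = 16, matching y values: 4, 19 (2 points).
  x = 8: rhs = 21, matching y values: none (0 points).
  x = 9: rhs = 5, matching y values: none (0 points).
  x = 10: rhs = 20, matching y values: none (0 points).
  x = 11: rhs = 3, matching y values: 7, 16 (2 points).
  x = 12: rhs = 6, matching y values: 11, 12 (2 points).
  x = 13: rhs = 12, matching y values: 9, 14 (2 points).
  x = 14: rhs = 4, matching y values: 2, 21 (2 points).
  x = 15: rhs = 11, matching y values: none (0 points).
  x = 16: rhs = 16, matching y values: 4, 19 (2 points).
  x = 17: rhs = 2, matching y values: 5, 18 (2 points).
  x = 18: rhs = 21, matching y values: none (0 points).
  x = 19: rhs = 10, matching y values: none (0 points).
  x = 20: rhs = 21, matching y values: none (0 points).
  x = 21: rhs = 14, matching y values: none (0 points).
  x = 22: rhs = 18, matching y values: 8, 15 (2 points).
Total affine count: 20.
Full point count |E(F_23)| = 20 + 1 = 21.
Hasse bound: |21 − (23+1)| = |-3| = 3 ≤ 2√23 ≈ 9.5917 ✓.


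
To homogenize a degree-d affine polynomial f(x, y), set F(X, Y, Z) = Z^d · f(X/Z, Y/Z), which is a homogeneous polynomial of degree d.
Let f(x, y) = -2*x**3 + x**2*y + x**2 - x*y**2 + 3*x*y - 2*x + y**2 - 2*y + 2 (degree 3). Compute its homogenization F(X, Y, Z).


F(X, Y, Z) = -2*X**3 + X**2*Y + X**2*Z - X*Y**2 + 3*X*Y*Z - 2*X*Z**2 + Y**2*Z - 2*Y*Z**2 + 2*Z**3

deg(f) = 3.
Substitute x = X/Z, y = Y/Z into f, then multiply by Z^3.
  monomial -2·x^3·y^0 ↦ -2·X^3·Y^0·Z^0.
  monomial 1·x^2·y^1 ↦ 1·X^2·Y^1·Z^0.
  monomial 1·x^2·y^0 ↦ 1·X^2·Y^0·Z^1.
  monomial -1·x^1·y^2 ↦ -1·X^1·Y^2·Z^0.
  monomial 3·x^1·y^1 ↦ 3·X^1·Y^1·Z^1.
  monomial -2·x^1·y^0 ↦ -2·X^1·Y^0·Z^2.
  monomial 1·x^0·y^2 ↦ 1·X^0·Y^2·Z^1.
  monomial -2·x^0·y^1 ↦ -2·X^0·Y^1·Z^2.
  monomial 2·x^0·y^0 ↦ 2·X^0·Y^0·Z^3.
Collecting: F(X, Y, Z) = -2*X**3 + X**2*Y + X**2*Z - X*Y**2 + 3*X*Y*Z - 2*X*Z**2 + Y**2*Z - 2*Y*Z**2 + 2*Z**3.


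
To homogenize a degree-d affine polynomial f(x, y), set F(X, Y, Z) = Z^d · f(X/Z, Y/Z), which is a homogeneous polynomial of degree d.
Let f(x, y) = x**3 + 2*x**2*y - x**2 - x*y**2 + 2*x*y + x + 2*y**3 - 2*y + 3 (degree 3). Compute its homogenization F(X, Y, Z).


F(X, Y, Z) = X**3 + 2*X**2*Y - X**2*Z - X*Y**2 + 2*X*Y*Z + X*Z**2 + 2*Y**3 - 2*Y*Z**2 + 3*Z**3

deg(f) = 3.
Substitute x = X/Z, y = Y/Z into f, then multiply by Z^3.
  monomial 1·x^3·y^0 ↦ 1·X^3·Y^0·Z^0.
  monomial 2·x^2·y^1 ↦ 2·X^2·Y^1·Z^0.
  monomial -1·x^2·y^0 ↦ -1·X^2·Y^0·Z^1.
  monomial -1·x^1·y^2 ↦ -1·X^1·Y^2·Z^0.
  monomial 2·x^1·y^1 ↦ 2·X^1·Y^1·Z^1.
  monomial 1·x^1·y^0 ↦ 1·X^1·Y^0·Z^2.
  monomial 2·x^0·y^3 ↦ 2·X^0·Y^3·Z^0.
  monomial -2·x^0·y^1 ↦ -2·X^0·Y^1·Z^2.
  monomial 3·x^0·y^0 ↦ 3·X^0·Y^0·Z^3.
Collecting: F(X, Y, Z) = X**3 + 2*X**2*Y - X**2*Z - X*Y**2 + 2*X*Y*Z + X*Z**2 + 2*Y**3 - 2*Y*Z**2 + 3*Z**3.


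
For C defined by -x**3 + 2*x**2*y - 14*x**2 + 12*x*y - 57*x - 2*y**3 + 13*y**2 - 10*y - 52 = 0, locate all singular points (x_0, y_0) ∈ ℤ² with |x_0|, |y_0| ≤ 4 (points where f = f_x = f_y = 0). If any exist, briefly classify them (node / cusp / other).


Singular points: {(-3, 2)}; classification: node.

Compute partial derivatives:
  f_x = -3*x**2 + 4*x*y - 28*x + 12*y - 57.
  f_y = 2*x**2 + 12*x - 6*y**2 + 26*y - 10.
Scan x_0 ∈ {−4, ..., 4}. For each x_0, f_y(x_0, y) is a polynomial in y; find its integer roots y ∈ {−4, ..., 4}, then test f_x and f at those candidates.
  x = -4: f_y(-4, y) = -6*y**2 + 26*y - 26; no integer root y with |y| ≤ 4.
  x = -3: f_y(-3, y) = -6*y**2 + 26*y - 28; vanishes at y ∈ {2}. (-3, 2): f_x = 0, f = 0 — SINGULAR.
  x = -2: f_y(-2, y) = -6*y**2 + 26*y - 26; no integer root y with |y| ≤ 4.
  x = -1: f_y(-1, y) = -6*y**2 + 26*y - 20; vanishes at y ∈ {1}. (-1, 1): f_x = -24 ≠ 0.
  x = 0: f_y(0, y) = -6*y**2 + 26*y - 10; no integer root y with |y| ≤ 4.
  x = 1: f_y(1, y) = -6*y**2 + 26*y + 4; no integer root y with |y| ≤ 4.
  x = 2: f_y(2, y) = -6*y**2 + 26*y + 22; no integer root y with |y| ≤ 4.
  x = 3: f_y(3, y) = -6*y**2 + 26*y + 44; no integer root y with |y| ≤ 4.
  x = 4: f_y(4, y) = -6*y**2 + 26*y + 70; no integer root y with |y| ≤ 4.
Only singular point on the grid: (-3, 2).
Classify: substitute x = -3 + u, y = 2 + v and expand: f = -u**3 + 2*u**2*v - u**2 - 2*v**3 + v**2.
No constant or linear terms (consistent with a singular point). Quadratic part: -u**2 + v**2. Cubic part: -u**3 + 2*u**2*v - 2*v**3.
The quadratic part v**2 - u**2 = (v − u)(v + u) splits into two distinct linear factors, so there are two distinct tangent lines y − 2 = ±(x − -3) — this is a node (ordinary double point).
Classification: node.


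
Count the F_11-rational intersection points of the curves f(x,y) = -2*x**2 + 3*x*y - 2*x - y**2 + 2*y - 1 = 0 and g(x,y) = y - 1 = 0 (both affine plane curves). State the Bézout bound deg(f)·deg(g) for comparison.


Common zeros: {(0, 1), (6, 1)}; count = 2; Bézout bound = 2.

deg(f) = 2, deg(g) = 1, so Bézout bound = 2.
Scan x ∈ F_11. For each x, list the y ∈ F_11 with f(x, y) ≡ 0 and those with g(x, y) ≡ 0 (mod 11); the common zeros in that column are the intersection.
  x = 0: f ≡ 0 at y ∈ {1}; g ≡ 0 at y ∈ {1}; common: {1}.
  x = 1: f ≡ 0 at y ∈ {6, 10}; g ≡ 0 at y ∈ {1}; common: ∅.
  x = 2: f ≡ 0 at y ∈ {9, 10}; g ≡ 0 at y ∈ {1}; common: ∅.
  x = 3: f ≡ 0 at y ∈ ∅; g ≡ 0 at y ∈ {1}; common: ∅.
  x = 4: f ≡ 0 at y ∈ ∅; g ≡ 0 at y ∈ {1}; common: ∅.
  x = 5: f ≡ 0 at y ∈ {8, 9}; g ≡ 0 at y ∈ {1}; common: ∅.
  x = 6: f ≡ 0 at y ∈ {1, 8}; g ≡ 0 at y ∈ {1}; common: {1}.
  x = 7: f ≡ 0 at y ∈ {6}; g ≡ 0 at y ∈ {1}; common: ∅.
  x = 8: f ≡ 0 at y ∈ ∅; g ≡ 0 at y ∈ {1}; common: ∅.
  x = 9: f ≡ 0 at y ∈ ∅; g ≡ 0 at y ∈ {1}; common: ∅.
  x = 10: f ≡ 0 at y ∈ ∅; g ≡ 0 at y ∈ {1}; common: ∅.
Collecting: common zeros = {(0, 1), (6, 1)}, so the count is 2.
Comparison with the Bézout bound: 2 ≤ 2 = deg(f)·deg(g), as expected for curves with no common component (the bound is attained).


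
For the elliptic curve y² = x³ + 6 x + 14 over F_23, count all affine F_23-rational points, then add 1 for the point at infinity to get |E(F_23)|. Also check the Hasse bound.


Affine points = {(3, 6), (3, 17), (5, 10), (5, 13), (6, 6), (6, 17), (7, 10), (7, 13), (10, 4), (10, 19), (11, 10), (11, 13), (13, 9), (13, 14), (14, 6), (14, 17), (15, 11), (15, 12), (19, 8), (19, 15)}; affine count = 20; |E(F_23)| = 21.

Discriminant check: Δ ∝ 4a³ + 27b² = 4·6³ + 27·14² = 4·216 + 27·196 ≡ 15 (mod 23). Nonzero ⇒ E is nonsingular.
For each x ∈ F_23, compute rhs = x³ + 6·x + 14 mod 23, then count y ∈ F_23 with y² ≡ rhs.
  x = 0: rhs = 14, matching y values: none (0 points).
  x = 1: rhs = 21, matching y values: none (0 points).
  x = 2: rhs = 11, matching y values: none (0 points).
  x = 3: rhs = 13, matching y values: 6, 17 (2 points).
  x = 4: rhs = 10, matching y values: none (0 points).
  x = 5: rhs = 8, matching y values: 10, 13 (2 points).
  x = 6: rhs = 13, matching y values: 6, 17 (2 points).
  x = 7: rhs = 8, matching y values: 10, 13 (2 points).
  x = 8: rhs = 22, matching y values: none (0 points).
  x = 9: rhs = 15, matching y values: none (0 points).
  x = 10: rhs = 16, matching y values: 4, 19 (2 points).
  x = 11: rhs = 8, matching y values: 10, 13 (2 points).
  x = 12: rhs = 20, matching y values: none (0 points).
  x = 13: rhs = 12, matching y values: 9, 14 (2 points).
  x = 14: rhs = 13, matching y values: 6, 17 (2 points).
  x = 15: rhs = 6, matching y values: 11, 12 (2 points).
  x = 16: rhs = 20, matching y values: none (0 points).
  x = 17: rhs = 15, matching y values: none (0 points).
  x = 18: rhs = 20, matching y values: none (0 points).
  x = 19: rhs = 18, matching y values: 8, 15 (2 points).
  x = 20: rhs = 15, matching y values: none (0 points).
  x = 21: rhs = 17, matching y values: none (0 points).
  x = 22: rhs = 7, matching y values: none (0 points).
Total affine count: 20.
Full point count |E(F_23)| = 20 + 1 = 21.
Hasse bound: |21 − (23+1)| = |-3| = 3 ≤ 2√23 ≈ 9.5917 ✓.


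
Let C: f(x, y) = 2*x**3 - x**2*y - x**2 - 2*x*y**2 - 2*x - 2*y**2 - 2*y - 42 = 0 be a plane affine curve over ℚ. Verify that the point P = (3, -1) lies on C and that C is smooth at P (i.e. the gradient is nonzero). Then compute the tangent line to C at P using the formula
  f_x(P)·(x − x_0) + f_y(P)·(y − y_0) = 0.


Tangent line at P: 50*x + 5*y - 145 = 0.

Step 1: f(3, -1) = 0, so P lies on C.
Step 2: partial derivatives
  f_x(x, y) = 6*x**2 - 2*x*y - 2*x - 2*y**2 - 2, f_y(x, y) = -x**2 - 4*x*y - 4*y - 2.
  f_x(P) = 50, f_y(P) = 5 (gradient nonzero, so P is smooth).
Step 3: tangent line at P: 50·(x − 3) + 5·(y − -1) = 0.
Expanding: 50*x + 5*y - 145 = 0.


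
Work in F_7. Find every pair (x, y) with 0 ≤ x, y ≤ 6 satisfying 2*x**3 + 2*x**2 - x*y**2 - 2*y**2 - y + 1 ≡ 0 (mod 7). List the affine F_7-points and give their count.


Affine F_7-points: {(0, 4), (0, 6), (2, 2), (2, 3), (4, 0), (4, 1), (5, 0)}; count = 7.

For each of the 49 pairs (x, y) ∈ F_7², evaluate f(x, y) mod 7. Record the zeros.
  x = 0: [0↦1, 1↦5, 2↦5, 3↦1, 4↦0, 5↦2, 6↦0]  zeros at y ∈ {4, 6}
  x = 1: [0↦5, 1↦1, 2↦5, 3↦3, 4↦2, 5↦2, 6↦3]  zeros at y ∈ ∅
  x = 2: [0↦4, 1↦6, 2↦0, 3↦0, 4↦6, 5↦4, 6↦1]  zeros at y ∈ {2, 3}
  x = 3: [0↦3, 1↦4, 2↦2, 3↦4, 4↦3, 5↦6, 6↦6]  zeros at y ∈ ∅
  x = 4: [0↦0, 1↦0, 2↦2, 3↦6, 4↦5, 5↦6, 6↦2]  zeros at y ∈ {0, 1}
  x = 5: [0↦0, 1↦6, 2↦5, 3↦4, 4↦3, 5↦2, 6↦1]  zeros at y ∈ {0}
  x = 6: [0↦1, 1↦6, 2↦2, 3↦3, 4↦2, 5↦6, 6↦1]  zeros at y ∈ ∅
Collecting zeros: affine points = {(0, 4), (0, 6), (2, 2), (2, 3), (4, 0), (4, 1), (5, 0)}.
Total count |C(F_7)_aff| = 7.


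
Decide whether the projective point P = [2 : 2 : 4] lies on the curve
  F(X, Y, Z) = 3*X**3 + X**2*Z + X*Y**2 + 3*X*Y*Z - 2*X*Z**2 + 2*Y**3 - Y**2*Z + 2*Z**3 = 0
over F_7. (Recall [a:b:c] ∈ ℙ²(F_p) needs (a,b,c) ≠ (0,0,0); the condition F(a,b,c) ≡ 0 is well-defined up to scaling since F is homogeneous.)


F(2,2,4) ≡ 6 (mod 7); P is NOT on the curve.

Evaluate F(2, 2, 4) term-by-term (mod 7).
  3*X**3 ↦ 3·8·1·1 = 24
  X**2*Z ↦ 1·4·1·4 = 16
  X*Y**2 ↦ 1·2·4·1 = 8
  3*X*Y*Z ↦ 3·2·2·4 = 48
  -2*X*Z**2 ↦ -2·2·1·16 = -64
  2*Y**3 ↦ 2·1·8·1 = 16
  -Y**2*Z ↦ -1·1·4·4 = -16
  2*Z**3 ↦ 2·1·1·64 = 128
Sum: F(2, 2, 4) = (24) + (16) + (8) + (48) + (-64) + (16) + (-16) + (128) = 160.
Reducing mod 7: 160 ≡ 6 (mod 7).
Since F(a, b, c) ≡ 6 ≠ 0 (mod 7), P does NOT lie on the curve.


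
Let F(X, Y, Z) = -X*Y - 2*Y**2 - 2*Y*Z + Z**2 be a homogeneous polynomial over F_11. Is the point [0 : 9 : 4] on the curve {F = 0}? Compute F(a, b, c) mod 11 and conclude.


F(0,9,4) ≡ 2 (mod 11); P is NOT on the curve.

Evaluate F(0, 9, 4) term-by-term (mod 11).
  -X*Y ↦ -1·0·9·1 = 0
  -2*Y**2 ↦ -2·1·81·1 = -162
  -2*Y*Z ↦ -2·1·9·4 = -72
  Z**2 ↦ 1·1·1·16 = 16
Sum: F(0, 9, 4) = (0) + (-162) + (-72) + (16) = -218.
Reducing mod 11: -218 ≡ 2 (mod 11).
Since F(a, b, c) ≡ 2 ≠ 0 (mod 11), P does NOT lie on the curve.


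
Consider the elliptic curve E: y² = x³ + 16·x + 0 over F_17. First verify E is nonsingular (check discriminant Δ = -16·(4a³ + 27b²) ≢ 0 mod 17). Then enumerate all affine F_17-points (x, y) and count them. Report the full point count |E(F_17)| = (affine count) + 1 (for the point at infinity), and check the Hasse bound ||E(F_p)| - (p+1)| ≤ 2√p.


Affine points = {(0, 0), (1, 0), (4, 3), (4, 14), (5, 1), (5, 16), (7, 8), (7, 9), (10, 2), (10, 15), (12, 4), (12, 13), (13, 5), (13, 12), (16, 0)}; affine count = 15; |E(F_17)| = 16.

Discriminant check: Δ ∝ 4a³ + 27b² = 4·16³ + 27·0² = 4·4096 + 27·0 ≡ 13 (mod 17). Nonzero ⇒ E is nonsingular.
For each x ∈ F_17, compute rhs = x³ + 16·x + 0 mod 17, then count y ∈ F_17 with y² ≡ rhs.
  x = 0: rhs = 0, matching y values: 0 (1 points).
  x = 1: rhs = 0, matching y values: 0 (1 points).
  x = 2: rhs = 6, matching y values: none (0 points).
  x = 3: rhs = 7, matching y values: none (0 points).
  x = 4: rhs = 9, matching y values: 3, 14 (2 points).
  x = 5: rhs = 1, matching y values: 1, 16 (2 points).
  x = 6: rhs = 6, matching y values: none (0 points).
  x = 7: rhs = 13, matching y values: 8, 9 (2 points).
  x = 8: rhs = 11, matching y values: none (0 points).
  x = 9: rhs = 6, matching y values: none (0 points).
  x = 10: rhs = 4, matching y values: 2, 15 (2 points).
  x = 11: rhs = 11, matching y values: none (0 points).
  x = 12: rhs = 16, matching y values: 4, 13 (2 points).
  x = 13: rhs = 8, matching y values: 5, 12 (2 points).
  x = 14: rhs = 10, matching y values: none (0 points).
  x = 15: rhs = 11, matching y values: none (0 points).
  x = 16: rhs = 0, matching y values: 0 (1 points).
Total affine count: 15.
Full point count |E(F_17)| = 15 + 1 = 16.
Hasse bound: |16 − (17+1)| = |-2| = 2 ≤ 2√17 ≈ 8.2462 ✓.


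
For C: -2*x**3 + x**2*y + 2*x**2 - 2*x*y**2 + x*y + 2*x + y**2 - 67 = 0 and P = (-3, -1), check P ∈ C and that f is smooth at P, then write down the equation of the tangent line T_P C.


Tangent line at P: -61*x - 8*y - 191 = 0.

Step 1: f(-3, -1) = 0, so P lies on C.
Step 2: partial derivatives
  f_x(x, y) = -6*x**2 + 2*x*y + 4*x - 2*y**2 + y + 2, f_y(x, y) = x**2 - 4*x*y + x + 2*y.
  f_x(P) = -61, f_y(P) = -8 (gradient nonzero, so P is smooth).
Step 3: tangent line at P: -61·(x − -3) + -8·(y − -1) = 0.
Expanding: -61*x - 8*y - 191 = 0.


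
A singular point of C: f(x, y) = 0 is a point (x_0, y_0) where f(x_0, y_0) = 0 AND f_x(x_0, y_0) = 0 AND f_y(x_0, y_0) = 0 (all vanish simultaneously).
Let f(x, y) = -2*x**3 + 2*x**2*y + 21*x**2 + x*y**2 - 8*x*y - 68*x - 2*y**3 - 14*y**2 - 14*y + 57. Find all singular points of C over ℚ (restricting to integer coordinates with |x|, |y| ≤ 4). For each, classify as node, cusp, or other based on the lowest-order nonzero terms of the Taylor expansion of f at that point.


Singular points: {(3, -2)}; classification: node.

Compute partial derivatives:
  f_x = -6*x**2 + 4*x*y + 42*x + y**2 - 8*y - 68.
  f_y = 2*x**2 + 2*x*y - 8*x - 6*y**2 - 28*y - 14.
Scan x_0 ∈ {−4, ..., 4}. For each x_0, f_y(x_0, y) is a polynomial in y; find its integer roots y ∈ {−4, ..., 4}, then test f_x and f at those candidates.
  x = -4: f_y(-4, y) = -6*y**2 - 36*y + 50; no integer root y with |y| ≤ 4.
  x = -3: f_y(-3, y) = -6*y**2 - 34*y + 28; no integer root y with |y| ≤ 4.
  x = -2: f_y(-2, y) = -6*y**2 - 32*y + 10; no integer root y with |y| ≤ 4.
  x = -1: f_y(-1, y) = -6*y**2 - 30*y - 4; no integer root y with |y| ≤ 4.
  x = 0: f_y(0, y) = -6*y**2 - 28*y - 14; no integer root y with |y| ≤ 4.
  x = 1: f_y(1, y) = -6*y**2 - 26*y - 20; vanishes at y ∈ {-1}. (1, -1): f_x = -27 ≠ 0.
  x = 2: f_y(2, y) = -6*y**2 - 24*y - 22; no integer root y with |y| ≤ 4.
  x = 3: f_y(3, y) = -6*y**2 - 22*y - 20; vanishes at y ∈ {-2}. (3, -2): f_x = 0, f = 0 — SINGULAR.
  x = 4: f_y(4, y) = -6*y**2 - 20*y - 14; vanishes at y ∈ {-1}. (4, -1): f_x = -3 ≠ 0.
Only singular point on the grid: (3, -2).
Classify: substitute x = 3 + u, y = -2 + v and expand: f = -2*u**3 + 2*u**2*v - u**2 + u*v**2 - 2*v**3 + v**2.
No constant or linear terms (consistent with a singular point). Quadratic part: -u**2 + v**2. Cubic part: -2*u**3 + 2*u**2*v + u*v**2 - 2*v**3.
The quadratic part v**2 - u**2 = (v − u)(v + u) splits into two distinct linear factors, so there are two distinct tangent lines y − -2 = ±(x − 3) — this is a node (ordinary double point).
Classification: node.


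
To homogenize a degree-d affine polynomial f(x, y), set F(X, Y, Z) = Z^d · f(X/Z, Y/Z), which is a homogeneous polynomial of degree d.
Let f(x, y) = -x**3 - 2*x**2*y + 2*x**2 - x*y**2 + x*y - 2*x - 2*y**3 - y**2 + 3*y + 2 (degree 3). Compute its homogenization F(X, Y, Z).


F(X, Y, Z) = -X**3 - 2*X**2*Y + 2*X**2*Z - X*Y**2 + X*Y*Z - 2*X*Z**2 - 2*Y**3 - Y**2*Z + 3*Y*Z**2 + 2*Z**3

deg(f) = 3.
Substitute x = X/Z, y = Y/Z into f, then multiply by Z^3.
  monomial -1·x^3·y^0 ↦ -1·X^3·Y^0·Z^0.
  monomial -2·x^2·y^1 ↦ -2·X^2·Y^1·Z^0.
  monomial 2·x^2·y^0 ↦ 2·X^2·Y^0·Z^1.
  monomial -1·x^1·y^2 ↦ -1·X^1·Y^2·Z^0.
  monomial 1·x^1·y^1 ↦ 1·X^1·Y^1·Z^1.
  monomial -2·x^1·y^0 ↦ -2·X^1·Y^0·Z^2.
  monomial -2·x^0·y^3 ↦ -2·X^0·Y^3·Z^0.
  monomial -1·x^0·y^2 ↦ -1·X^0·Y^2·Z^1.
  monomial 3·x^0·y^1 ↦ 3·X^0·Y^1·Z^2.
  monomial 2·x^0·y^0 ↦ 2·X^0·Y^0·Z^3.
Collecting: F(X, Y, Z) = -X**3 - 2*X**2*Y + 2*X**2*Z - X*Y**2 + X*Y*Z - 2*X*Z**2 - 2*Y**3 - Y**2*Z + 3*Y*Z**2 + 2*Z**3.


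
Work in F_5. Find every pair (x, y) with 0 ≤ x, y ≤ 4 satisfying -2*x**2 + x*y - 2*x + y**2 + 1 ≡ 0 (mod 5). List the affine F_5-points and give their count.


Affine F_5-points: {(0, 2), (0, 3), (3, 3), (3, 4)}; count = 4.

For each of the 25 pairs (x, y) ∈ F_5², evaluate f(x, y) mod 5. Record the zeros.
  x = 0: [0↦1, 1↦2, 2↦0, 3↦0, 4↦2]  zeros at y ∈ {2, 3}
  x = 1: [0↦2, 1↦4, 2↦3, 3↦4, 4↦2]  zeros at y ∈ ∅
  x = 2: [0↦4, 1↦2, 2↦2, 3↦4, 4↦3]  zeros at y ∈ ∅
  x = 3: [0↦2, 1↦1, 2↦2, 3↦0, 4↦0]  zeros at y ∈ {3, 4}
  x = 4: [0↦1, 1↦1, 2↦3, 3↦2, 4↦3]  zeros at y ∈ ∅
Collecting zeros: affine points = {(0, 2), (0, 3), (3, 3), (3, 4)}.
Total count |C(F_5)_aff| = 4.


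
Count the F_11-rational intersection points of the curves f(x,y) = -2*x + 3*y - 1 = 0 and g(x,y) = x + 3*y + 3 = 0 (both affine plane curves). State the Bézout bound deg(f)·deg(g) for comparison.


Common zeros: {(6, 8)}; count = 1; Bézout bound = 1.

deg(f) = 1, deg(g) = 1, so Bézout bound = 1.
Scan x ∈ F_11. For each x, list the y ∈ F_11 with f(x, y) ≡ 0 and those with g(x, y) ≡ 0 (mod 11); the common zeros in that column are the intersection.
  x = 0: f ≡ 0 at y ∈ {4}; g ≡ 0 at y ∈ {10}; common: ∅.
  x = 1: f ≡ 0 at y ∈ {1}; g ≡ 0 at y ∈ {6}; common: ∅.
  x = 2: f ≡ 0 at y ∈ {9}; g ≡ 0 at y ∈ {2}; common: ∅.
  x = 3: f ≡ 0 at y ∈ {6}; g ≡ 0 at y ∈ {9}; common: ∅.
  x = 4: f ≡ 0 at y ∈ {3}; g ≡ 0 at y ∈ {5}; common: ∅.
  x = 5: f ≡ 0 at y ∈ {0}; g ≡ 0 at y ∈ {1}; common: ∅.
  x = 6: f ≡ 0 at y ∈ {8}; g ≡ 0 at y ∈ {8}; common: {8}.
  x = 7: f ≡ 0 at y ∈ {5}; g ≡ 0 at y ∈ {4}; common: ∅.
  x = 8: f ≡ 0 at y ∈ {2}; g ≡ 0 at y ∈ {0}; common: ∅.
  x = 9: f ≡ 0 at y ∈ {10}; g ≡ 0 at y ∈ {7}; common: ∅.
  x = 10: f ≡ 0 at y ∈ {7}; g ≡ 0 at y ∈ {3}; common: ∅.
Collecting: common zeros = {(6, 8)}, so the count is 1.
Comparison with the Bézout bound: 1 ≤ 1 = deg(f)·deg(g), as expected for curves with no common component (the bound is attained).


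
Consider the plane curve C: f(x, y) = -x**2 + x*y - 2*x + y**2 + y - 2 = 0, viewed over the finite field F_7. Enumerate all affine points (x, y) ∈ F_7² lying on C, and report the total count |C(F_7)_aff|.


Affine F_7-points: {(0, 1), (0, 5), (2, 2), (3, 5), (5, 2), (5, 6), (6, 1), (6, 6)}; count = 8.

For each of the 49 pairs (x, y) ∈ F_7², evaluate f(x, y) mod 7. Record the zeros.
  x = 0: [0↦5, 1↦0, 2↦4, 3↦3, 4↦4, 5↦0, 6↦5]  zeros at y ∈ {1, 5}
  x = 1: [0↦2, 1↦5, 2↦3, 3↦3, 4↦5, 5↦2, 6↦1]  zeros at y ∈ ∅
  x = 2: [0↦4, 1↦1, 2↦0, 3↦1, 4↦4, 5↦2, 6↦2]  zeros at y ∈ {2}
  x = 3: [0↦4, 1↦2, 2↦2, 3↦4, 4↦1, 5↦0, 6↦1]  zeros at y ∈ {5}
  x = 4: [0↦2, 1↦1, 2↦2, 3↦5, 4↦3, 5↦3, 6↦5]  zeros at y ∈ ∅
  x = 5: [0↦5, 1↦5, 2↦0, 3↦4, 4↦3, 5↦4, 6↦0]  zeros at y ∈ {2, 6}
  x = 6: [0↦6, 1↦0, 2↦3, 3↦1, 4↦1, 5↦3, 6↦0]  zeros at y ∈ {1, 6}
Collecting zeros: affine points = {(0, 1), (0, 5), (2, 2), (3, 5), (5, 2), (5, 6), (6, 1), (6, 6)}.
Total count |C(F_7)_aff| = 8.


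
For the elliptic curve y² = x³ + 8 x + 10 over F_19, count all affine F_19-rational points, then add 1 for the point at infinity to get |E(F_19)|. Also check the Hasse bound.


Affine points = {(1, 0), (3, 2), (3, 17), (4, 7), (4, 12), (5, 2), (5, 17), (8, 4), (8, 15), (10, 8), (10, 11), (11, 2), (11, 17), (14, 4), (14, 15), (15, 3), (15, 16), (16, 4), (16, 15), (17, 9), (17, 10), (18, 1), (18, 18)}; affine count = 23; |E(F_19)| = 24.

Discriminant check: Δ ∝ 4a³ + 27b² = 4·8³ + 27·10² = 4·512 + 27·100 ≡ 17 (mod 19). Nonzero ⇒ E is nonsingular.
For each x ∈ F_19, compute rhs = x³ + 8·x + 10 mod 19, then count y ∈ F_19 with y² ≡ rhs.
  x = 0: rhs = 10, matching y values: none (0 points).
  x = 1: rhs = 0, matching y values: 0 (1 points).
  x = 2: rhs = 15, matching y values: none (0 points).
  x = 3: rhs = 4, matching y values: 2, 17 (2 points).
  x = 4: rhs = 11, matching y values: 7, 12 (2 points).
  x = 5: rhs = 4, matching y values: 2, 17 (2 points).
  x = 6: rhs = 8, matching y values: none (0 points).
  x = 7: rhs = 10, matching y values: none (0 points).
  x = 8: rhs = 16, matching y values: 4, 15 (2 points).
  x = 9: rhs = 13, matching y values: none (0 points).
  x = 10: rhs = 7, matching y values: 8, 11 (2 points).
  x = 11: rhs = 4, matching y values: 2, 17 (2 points).
  x = 12: rhs = 10, matching y values: none (0 points).
  x = 13: rhs = 12, matching y values: none (0 points).
  x = 14: rhs = 16, matching y values: 4, 15 (2 points).
  x = 15: rhs = 9, matching y values: 3, 16 (2 points).
  x = 16: rhs = 16, matching y values: 4, 15 (2 points).
  x = 17: rhs = 5, matching y values: 9, 10 (2 points).
  x = 18: rhs = 1, matching y values: 1, 18 (2 points).
Total affine count: 23.
Full point count |E(F_19)| = 23 + 1 = 24.
Hasse bound: |24 − (19+1)| = |4| = 4 ≤ 2√19 ≈ 8.7178 ✓.


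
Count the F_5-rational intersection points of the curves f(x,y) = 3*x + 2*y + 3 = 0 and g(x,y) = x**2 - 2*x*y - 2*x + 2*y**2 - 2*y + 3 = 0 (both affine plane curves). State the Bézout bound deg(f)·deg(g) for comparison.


Common zeros: ∅; count = 0; Bézout bound = 2.

deg(f) = 1, deg(g) = 2, so Bézout bound = 2.
Scan x ∈ F_5. For each x, list the y ∈ F_5 with f(x, y) ≡ 0 and those with g(x, y) ≡ 0 (mod 5); the common zeros in that column are the intersection.
  x = 0: f ≡ 0 at y ∈ {1}; g ≡ 0 at y ∈ {3}; common: ∅.
  x = 1: f ≡ 0 at y ∈ {2}; g ≡ 0 at y ∈ {1}; common: ∅.
  x = 2: f ≡ 0 at y ∈ {3}; g ≡ 0 at y ∈ ∅; common: ∅.
  x = 3: f ≡ 0 at y ∈ {4}; g ≡ 0 at y ∈ {1, 3}; common: ∅.
  x = 4: f ≡ 0 at y ∈ {0}; g ≡ 0 at y ∈ ∅; common: ∅.
Collecting: common zeros = ∅, so the count is 0.
Comparison with the Bézout bound: 0 ≤ 2 = deg(f)·deg(g), as expected for curves with no common component (the affine F_5-count falls short of the bound because intersections may lie at infinity, over extension fields, or carry multiplicity).


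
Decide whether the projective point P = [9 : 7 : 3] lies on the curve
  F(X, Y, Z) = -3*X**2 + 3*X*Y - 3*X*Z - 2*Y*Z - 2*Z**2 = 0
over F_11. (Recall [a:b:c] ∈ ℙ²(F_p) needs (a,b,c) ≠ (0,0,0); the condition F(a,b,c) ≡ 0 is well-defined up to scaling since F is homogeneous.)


F(9,7,3) ≡ 3 (mod 11); P is NOT on the curve.

Evaluate F(9, 7, 3) term-by-term (mod 11).
  -3*X**2 ↦ -3·81·1·1 = -243
  3*X*Y ↦ 3·9·7·1 = 189
  -3*X*Z ↦ -3·9·1·3 = -81
  -2*Y*Z ↦ -2·1·7·3 = -42
  -2*Z**2 ↦ -2·1·1·9 = -18
Sum: F(9, 7, 3) = (-243) + (189) + (-81) + (-42) + (-18) = -195.
Reducing mod 11: -195 ≡ 3 (mod 11).
Since F(a, b, c) ≡ 3 ≠ 0 (mod 11), P does NOT lie on the curve.


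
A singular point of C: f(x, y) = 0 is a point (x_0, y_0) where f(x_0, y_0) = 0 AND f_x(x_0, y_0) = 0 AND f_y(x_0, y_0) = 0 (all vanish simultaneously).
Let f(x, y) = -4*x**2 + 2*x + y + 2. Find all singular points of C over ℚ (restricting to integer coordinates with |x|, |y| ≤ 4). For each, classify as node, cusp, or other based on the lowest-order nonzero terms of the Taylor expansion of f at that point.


No singular points in the scanned grid; C is smooth there.

Compute partial derivatives:
  f_x = 2 - 8*x.
  f_y = 1.
f_y = 1 is a nonzero constant, so f_y never vanishes: no point (x, y) can satisfy f = f_x = f_y = 0. In particular no (x, y) ∈ {−4, ..., 4}² is singular; the curve is smooth.


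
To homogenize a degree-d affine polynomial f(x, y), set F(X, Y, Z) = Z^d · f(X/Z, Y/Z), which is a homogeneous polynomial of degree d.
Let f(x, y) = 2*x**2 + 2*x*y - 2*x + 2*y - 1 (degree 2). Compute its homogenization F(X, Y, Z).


F(X, Y, Z) = 2*X**2 + 2*X*Y - 2*X*Z + 2*Y*Z - Z**2

deg(f) = 2.
Substitute x = X/Z, y = Y/Z into f, then multiply by Z^2.
  monomial 2·x^2·y^0 ↦ 2·X^2·Y^0·Z^0.
  monomial 2·x^1·y^1 ↦ 2·X^1·Y^1·Z^0.
  monomial -2·x^1·y^0 ↦ -2·X^1·Y^0·Z^1.
  monomial 2·x^0·y^1 ↦ 2·X^0·Y^1·Z^1.
  monomial -1·x^0·y^0 ↦ -1·X^0·Y^0·Z^2.
Collecting: F(X, Y, Z) = 2*X**2 + 2*X*Y - 2*X*Z + 2*Y*Z - Z**2.


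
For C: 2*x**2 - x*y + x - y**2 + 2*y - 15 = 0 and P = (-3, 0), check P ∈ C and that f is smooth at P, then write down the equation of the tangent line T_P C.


Tangent line at P: -11*x + 5*y - 33 = 0.

Step 1: f(-3, 0) = 0, so P lies on C.
Step 2: partial derivatives
  f_x(x, y) = 4*x - y + 1, f_y(x, y) = -x - 2*y + 2.
  f_x(P) = -11, f_y(P) = 5 (gradient nonzero, so P is smooth).
Step 3: tangent line at P: -11·(x − -3) + 5·(y − 0) = 0.
Expanding: -11*x + 5*y - 33 = 0.


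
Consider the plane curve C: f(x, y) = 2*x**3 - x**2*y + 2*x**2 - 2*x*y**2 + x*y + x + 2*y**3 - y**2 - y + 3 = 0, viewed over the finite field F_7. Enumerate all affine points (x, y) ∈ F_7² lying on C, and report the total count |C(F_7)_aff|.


Affine F_7-points: {(1, 4), (4, 1), (5, 0), (5, 2), (6, 3)}; count = 5.

For each of the 49 pairs (x, y) ∈ F_7², evaluate f(x, y) mod 7. Record the zeros.
  x = 0: [0↦3, 1↦3, 2↦6, 3↦3, 4↦6, 5↦6, 6↦1]  zeros at y ∈ ∅
  x = 1: [0↦1, 1↦6, 2↦3, 3↦4, 4↦0, 5↦3, 6↦4]  zeros at y ∈ {4}
  x = 2: [0↦1, 1↦2, 2↦5, 3↦1, 4↦2, 5↦6, 6↦4]  zeros at y ∈ ∅
  x = 3: [0↦1, 1↦3, 2↦3, 3↦6, 4↦3, 5↦6, 6↦6]  zeros at y ∈ ∅
  x = 4: [0↦6, 1↦0, 2↦2, 3↦3, 4↦1, 5↦1, 6↦1]  zeros at y ∈ {1}
  x = 5: [0↦0, 1↦5, 2↦0, 3↦4, 4↦1, 5↦3, 6↦1]  zeros at y ∈ {0, 2}
  x = 6: [0↦2, 1↦2, 2↦2, 3↦0, 4↦1, 5↦3, 6↦4]  zeros at y ∈ {3}
Collecting zeros: affine points = {(1, 4), (4, 1), (5, 0), (5, 2), (6, 3)}.
Total count |C(F_7)_aff| = 5.


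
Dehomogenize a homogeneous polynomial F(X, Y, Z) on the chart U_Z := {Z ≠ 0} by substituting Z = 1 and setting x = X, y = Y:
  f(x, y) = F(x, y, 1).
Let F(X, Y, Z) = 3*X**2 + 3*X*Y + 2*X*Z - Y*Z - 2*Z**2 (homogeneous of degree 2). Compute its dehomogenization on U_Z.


f(x, y) = 3*x**2 + 3*x*y + 2*x - y - 2

On U_Z we set Z = 1. Each monomial c·X^i·Y^j·Z^k in F becomes c·x^i·y^j·1^k = c·x^i·y^j.
Substituting Z = 1: F(X, Y, 1) = 3*x**2 + 3*x*y + 2*x - y - 2.
Note: deg(f) ≤ deg(F) = 2; strict inequality happens when F is divisible by Z (lost terms).


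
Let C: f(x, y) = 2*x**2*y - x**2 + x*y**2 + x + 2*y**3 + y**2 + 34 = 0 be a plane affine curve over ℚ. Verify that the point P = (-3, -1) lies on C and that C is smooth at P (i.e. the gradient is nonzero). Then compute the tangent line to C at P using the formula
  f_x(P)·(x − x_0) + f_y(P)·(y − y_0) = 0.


Tangent line at P: 20*x + 28*y + 88 = 0.

Step 1: f(-3, -1) = 0, so P lies on C.
Step 2: partial derivatives
  f_x(x, y) = 4*x*y - 2*x + y**2 + 1, f_y(x, y) = 2*x**2 + 2*x*y + 6*y**2 + 2*y.
  f_x(P) = 20, f_y(P) = 28 (gradient nonzero, so P is smooth).
Step 3: tangent line at P: 20·(x − -3) + 28·(y − -1) = 0.
Expanding: 20*x + 28*y + 88 = 0.


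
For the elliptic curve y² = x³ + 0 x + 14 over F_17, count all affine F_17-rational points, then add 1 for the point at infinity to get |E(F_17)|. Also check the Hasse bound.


Affine points = {(1, 7), (1, 10), (6, 3), (6, 14), (7, 0), (8, 4), (8, 13), (11, 6), (11, 11), (12, 5), (12, 12), (13, 1), (13, 16), (14, 2), (14, 15), (16, 8), (16, 9)}; affine count = 17; |E(F_17)| = 18.

Discriminant check: Δ ∝ 4a³ + 27b² = 4·0³ + 27·14² = 4·0 + 27·196 ≡ 5 (mod 17). Nonzero ⇒ E is nonsingular.
For each x ∈ F_17, compute rhs = x³ + 0·x + 14 mod 17, then count y ∈ F_17 with y² ≡ rhs.
  x = 0: rhs = 14, matching y values: none (0 points).
  x = 1: rhs = 15, matching y values: 7, 10 (2 points).
  x = 2: rhs = 5, matching y values: none (0 points).
  x = 3: rhs = 7, matching y values: none (0 points).
  x = 4: rhs = 10, matching y values: none (0 points).
  x = 5: rhs = 3, matching y values: none (0 points).
  x = 6: rhs = 9, matching y values: 3, 14 (2 points).
  x = 7: rhs = 0, matching y values: 0 (1 points).
  x = 8: rhs = 16, matching y values: 4, 13 (2 points).
  x = 9: rhs = 12, matching y values: none (0 points).
  x = 10: rhs = 11, matching y values: none (0 points).
  x = 11: rhs = 2, matching y values: 6, 11 (2 points).
  x = 12: rhs = 8, matching y values: 5, 12 (2 points).
  x = 13: rhs = 1, matching y values: 1, 16 (2 points).
  x = 14: rhs = 4, matching y values: 2, 15 (2 points).
  x = 15: rhs = 6, matching y values: none (0 points).
  x = 16: rhs = 13, matching y values: 8, 9 (2 points).
Total affine count: 17.
Full point count |E(F_17)| = 17 + 1 = 18.
Hasse bound: |18 − (17+1)| = |0| = 0 ≤ 2√17 ≈ 8.2462 ✓.


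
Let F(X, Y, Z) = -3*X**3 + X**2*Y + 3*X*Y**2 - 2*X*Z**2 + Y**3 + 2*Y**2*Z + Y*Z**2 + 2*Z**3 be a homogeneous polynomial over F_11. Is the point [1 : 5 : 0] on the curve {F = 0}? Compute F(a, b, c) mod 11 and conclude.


F(1,5,0) ≡ 4 (mod 11); P is NOT on the curve.

Evaluate F(1, 5, 0) term-by-term (mod 11).
  -3*X**3 ↦ -3·1·1·1 = -3
  X**2*Y ↦ 1·1·5·1 = 5
  3*X*Y**2 ↦ 3·1·25·1 = 75
  -2*X*Z**2 ↦ -2·1·1·0 = 0
  Y**3 ↦ 1·1·125·1 = 125
  2*Y**2*Z ↦ 2·1·25·0 = 0
  Y*Z**2 ↦ 1·1·5·0 = 0
  2*Z**3 ↦ 2·1·1·0 = 0
Sum: F(1, 5, 0) = (-3) + (5) + (75) + (0) + (125) + (0) + (0) + (0) = 202.
Reducing mod 11: 202 ≡ 4 (mod 11).
Since F(a, b, c) ≡ 4 ≠ 0 (mod 11), P does NOT lie on the curve.
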